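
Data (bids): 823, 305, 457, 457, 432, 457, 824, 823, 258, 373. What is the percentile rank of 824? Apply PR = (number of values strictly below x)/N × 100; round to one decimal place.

90.0

N = 10.
Strictly below 824: 9. Equal to 824: 1.
PR = 9/10 × 100 = 90.0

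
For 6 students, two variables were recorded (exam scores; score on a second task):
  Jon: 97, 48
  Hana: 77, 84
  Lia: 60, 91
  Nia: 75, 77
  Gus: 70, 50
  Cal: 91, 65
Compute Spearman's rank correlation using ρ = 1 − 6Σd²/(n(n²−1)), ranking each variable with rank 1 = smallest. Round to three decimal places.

-0.600

Ranks of variable 1: 6, 4, 1, 3, 2, 5
Ranks of variable 2: 1, 5, 6, 4, 2, 3
d = r₁ − r₂: 5, -1, -5, -1, 0, 2
d²: 25, 1, 25, 1, 0, 4; Σd² = 56
ρ = 1 − 6·56/(6·35) = 1 − 336/210 = -0.600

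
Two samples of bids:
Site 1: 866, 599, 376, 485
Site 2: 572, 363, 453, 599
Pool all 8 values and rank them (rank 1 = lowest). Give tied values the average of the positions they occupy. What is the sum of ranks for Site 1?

20.5

Sorted (ascending): 363, 376, 453, 485, 572, 599, 599, 866
The 2 values of 599 occupy positions 6–7 → average rank (6+7)/2 = 6.5.
Site 1 values → pooled ranks: 866→8, 599→6.5, 376→2, 485→4
Rank sum = 8 + 6.5 + 2 + 4 = 20.5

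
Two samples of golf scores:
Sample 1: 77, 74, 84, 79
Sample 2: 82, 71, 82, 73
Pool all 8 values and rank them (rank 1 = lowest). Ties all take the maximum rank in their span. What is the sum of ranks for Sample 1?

20

Sorted (ascending): 71, 73, 74, 77, 79, 82, 82, 84
The 2 values of 82 occupy positions 6–7 → each gets rank 7.
Sample 1 values → pooled ranks: 77→4, 74→3, 84→8, 79→5
Rank sum = 4 + 3 + 8 + 5 = 20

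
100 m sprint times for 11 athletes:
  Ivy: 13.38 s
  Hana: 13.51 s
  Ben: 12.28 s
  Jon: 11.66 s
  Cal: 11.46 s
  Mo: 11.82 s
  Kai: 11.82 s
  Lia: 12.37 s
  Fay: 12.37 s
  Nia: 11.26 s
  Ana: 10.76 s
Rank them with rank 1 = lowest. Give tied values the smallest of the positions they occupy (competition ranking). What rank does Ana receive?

1

Sorted (ascending): 10.76, 11.26, 11.46, 11.66, 11.82, 11.82, 12.28, 12.37, 12.37, 13.38, 13.51
The 2 values of 11.82 occupy positions 5–6 → each gets rank 5.
The 2 values of 12.37 occupy positions 8–9 → each gets rank 8.
Ana has value 10.76 s → rank 1.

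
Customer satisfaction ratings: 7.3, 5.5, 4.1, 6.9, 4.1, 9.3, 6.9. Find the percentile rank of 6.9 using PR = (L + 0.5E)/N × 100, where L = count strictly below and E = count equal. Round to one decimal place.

N = 7.
Strictly below 6.9: 3. Equal to 6.9: 2.
PR = (3 + 0.5·2)/7 × 100 = 57.1

57.1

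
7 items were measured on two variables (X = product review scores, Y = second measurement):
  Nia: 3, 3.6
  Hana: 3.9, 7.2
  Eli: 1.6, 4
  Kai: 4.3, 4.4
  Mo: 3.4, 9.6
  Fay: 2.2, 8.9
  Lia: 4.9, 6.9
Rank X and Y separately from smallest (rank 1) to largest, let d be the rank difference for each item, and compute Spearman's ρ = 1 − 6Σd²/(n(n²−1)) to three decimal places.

Ranks of variable 1: 3, 5, 1, 6, 4, 2, 7
Ranks of variable 2: 1, 5, 2, 3, 7, 6, 4
d = r₁ − r₂: 2, 0, -1, 3, -3, -4, 3
d²: 4, 0, 1, 9, 9, 16, 9; Σd² = 48
ρ = 1 − 6·48/(7·48) = 1 − 288/336 = 0.143

0.143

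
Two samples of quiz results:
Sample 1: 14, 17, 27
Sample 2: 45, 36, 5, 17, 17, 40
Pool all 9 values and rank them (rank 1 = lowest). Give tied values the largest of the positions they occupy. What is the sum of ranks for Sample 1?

13

Sorted (ascending): 5, 14, 17, 17, 17, 27, 36, 40, 45
The 3 values of 17 occupy positions 3–5 → each gets rank 5.
Sample 1 values → pooled ranks: 14→2, 17→5, 27→6
Rank sum = 2 + 5 + 6 = 13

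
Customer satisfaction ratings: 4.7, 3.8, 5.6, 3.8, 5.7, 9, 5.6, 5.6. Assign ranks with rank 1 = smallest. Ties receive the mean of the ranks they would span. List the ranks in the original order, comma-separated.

3, 1.5, 5, 1.5, 7, 8, 5, 5

Sorted (ascending): 3.8, 3.8, 4.7, 5.6, 5.6, 5.6, 5.7, 9
The 2 values of 3.8 occupy positions 1–2 → average rank (1+2)/2 = 1.5.
The 3 values of 5.6 occupy positions 4–6 → average rank 5.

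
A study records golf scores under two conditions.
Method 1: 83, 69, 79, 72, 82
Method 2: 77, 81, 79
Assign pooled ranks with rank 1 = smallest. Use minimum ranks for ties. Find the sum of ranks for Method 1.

Sorted (ascending): 69, 72, 77, 79, 79, 81, 82, 83
The 2 values of 79 occupy positions 4–5 → each gets rank 4.
Method 1 values → pooled ranks: 83→8, 69→1, 79→4, 72→2, 82→7
Rank sum = 8 + 1 + 4 + 2 + 7 = 22

22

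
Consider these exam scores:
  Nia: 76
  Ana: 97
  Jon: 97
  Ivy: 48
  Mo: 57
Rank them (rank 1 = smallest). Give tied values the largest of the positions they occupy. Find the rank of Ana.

Sorted (ascending): 48, 57, 76, 97, 97
The 2 values of 97 occupy positions 4–5 → each gets rank 5.
Ana has value 97 → rank 5.

5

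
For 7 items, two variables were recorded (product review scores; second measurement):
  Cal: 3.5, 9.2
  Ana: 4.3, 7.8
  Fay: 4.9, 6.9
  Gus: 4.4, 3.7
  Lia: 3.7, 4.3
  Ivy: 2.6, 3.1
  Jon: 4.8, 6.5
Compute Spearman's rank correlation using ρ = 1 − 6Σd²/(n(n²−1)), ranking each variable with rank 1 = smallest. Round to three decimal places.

Ranks of variable 1: 2, 4, 7, 5, 3, 1, 6
Ranks of variable 2: 7, 6, 5, 2, 3, 1, 4
d = r₁ − r₂: -5, -2, 2, 3, 0, 0, 2
d²: 25, 4, 4, 9, 0, 0, 4; Σd² = 46
ρ = 1 − 6·46/(7·48) = 1 − 276/336 = 0.179

0.179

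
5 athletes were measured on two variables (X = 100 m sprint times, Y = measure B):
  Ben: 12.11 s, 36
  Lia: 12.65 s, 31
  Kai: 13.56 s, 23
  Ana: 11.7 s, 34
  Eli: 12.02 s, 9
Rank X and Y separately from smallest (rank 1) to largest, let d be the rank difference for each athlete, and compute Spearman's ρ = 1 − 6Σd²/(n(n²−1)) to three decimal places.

-0.200

Ranks of variable 1: 3, 4, 5, 1, 2
Ranks of variable 2: 5, 3, 2, 4, 1
d = r₁ − r₂: -2, 1, 3, -3, 1
d²: 4, 1, 9, 9, 1; Σd² = 24
ρ = 1 − 6·24/(5·24) = 1 − 144/120 = -0.200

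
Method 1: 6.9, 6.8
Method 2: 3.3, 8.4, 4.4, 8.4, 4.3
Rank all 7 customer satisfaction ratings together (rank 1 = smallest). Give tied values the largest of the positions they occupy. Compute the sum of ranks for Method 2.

20

Sorted (ascending): 3.3, 4.3, 4.4, 6.8, 6.9, 8.4, 8.4
The 2 values of 8.4 occupy positions 6–7 → each gets rank 7.
Method 2 values → pooled ranks: 3.3→1, 8.4→7, 4.4→3, 8.4→7, 4.3→2
Rank sum = 1 + 7 + 3 + 7 + 2 = 20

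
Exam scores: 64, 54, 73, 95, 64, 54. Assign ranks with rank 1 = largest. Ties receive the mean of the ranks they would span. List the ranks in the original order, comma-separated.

3.5, 5.5, 2, 1, 3.5, 5.5

Sorted (descending): 95, 73, 64, 64, 54, 54
The 2 values of 64 occupy positions 3–4 → average rank (3+4)/2 = 3.5.
The 2 values of 54 occupy positions 5–6 → average rank (5+6)/2 = 5.5.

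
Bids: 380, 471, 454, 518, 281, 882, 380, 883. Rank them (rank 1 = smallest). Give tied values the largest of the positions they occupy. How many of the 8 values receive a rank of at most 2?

1

Sorted (ascending): 281, 380, 380, 454, 471, 518, 882, 883
The 2 values of 380 occupy positions 2–3 → each gets rank 3.
Ranks ≤ 2: {1} → 1 value.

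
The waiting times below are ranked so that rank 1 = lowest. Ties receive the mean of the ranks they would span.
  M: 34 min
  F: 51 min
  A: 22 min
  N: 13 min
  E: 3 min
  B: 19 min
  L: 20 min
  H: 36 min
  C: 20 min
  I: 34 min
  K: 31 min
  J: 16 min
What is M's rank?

9.5

Sorted (ascending): 3, 13, 16, 19, 20, 20, 22, 31, 34, 34, 36, 51
The 2 values of 20 occupy positions 5–6 → average rank (5+6)/2 = 5.5.
The 2 values of 34 occupy positions 9–10 → average rank (9+10)/2 = 9.5.
M has value 34 min → rank 9.5.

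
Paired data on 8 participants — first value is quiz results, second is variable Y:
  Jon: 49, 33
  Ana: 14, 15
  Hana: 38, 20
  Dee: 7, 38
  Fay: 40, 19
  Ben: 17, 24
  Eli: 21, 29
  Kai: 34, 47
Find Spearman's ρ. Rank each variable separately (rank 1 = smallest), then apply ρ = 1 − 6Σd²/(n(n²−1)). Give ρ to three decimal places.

-0.024

Ranks of variable 1: 8, 2, 6, 1, 7, 3, 4, 5
Ranks of variable 2: 6, 1, 3, 7, 2, 4, 5, 8
d = r₁ − r₂: 2, 1, 3, -6, 5, -1, -1, -3
d²: 4, 1, 9, 36, 25, 1, 1, 9; Σd² = 86
ρ = 1 − 6·86/(8·63) = 1 − 516/504 = -0.024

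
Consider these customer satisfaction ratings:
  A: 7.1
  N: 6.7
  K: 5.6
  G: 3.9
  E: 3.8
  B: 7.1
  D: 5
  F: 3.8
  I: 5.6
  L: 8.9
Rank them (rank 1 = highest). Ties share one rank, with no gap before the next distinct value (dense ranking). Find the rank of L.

1

Sorted (descending): 8.9, 7.1, 7.1, 6.7, 5.6, 5.6, 5, 3.9, 3.8, 3.8
The 2 values of 7.1 share dense rank 2.
The 2 values of 5.6 share dense rank 4.
The 2 values of 3.8 share dense rank 7.
Remaining distinct values take the next consecutive integers.
L has value 8.9 → rank 1.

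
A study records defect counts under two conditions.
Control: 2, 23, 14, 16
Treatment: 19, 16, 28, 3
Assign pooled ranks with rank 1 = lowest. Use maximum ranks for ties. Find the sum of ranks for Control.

Sorted (ascending): 2, 3, 14, 16, 16, 19, 23, 28
The 2 values of 16 occupy positions 4–5 → each gets rank 5.
Control values → pooled ranks: 2→1, 23→7, 14→3, 16→5
Rank sum = 1 + 7 + 3 + 5 = 16

16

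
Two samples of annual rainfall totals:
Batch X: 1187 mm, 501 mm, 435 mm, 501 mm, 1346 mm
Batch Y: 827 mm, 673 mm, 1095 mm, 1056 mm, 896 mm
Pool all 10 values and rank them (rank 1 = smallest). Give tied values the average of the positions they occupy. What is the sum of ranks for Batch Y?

Sorted (ascending): 435, 501, 501, 673, 827, 896, 1056, 1095, 1187, 1346
The 2 values of 501 occupy positions 2–3 → average rank (2+3)/2 = 2.5.
Batch Y values → pooled ranks: 827→5, 673→4, 1095→8, 1056→7, 896→6
Rank sum = 5 + 4 + 8 + 7 + 6 = 30

30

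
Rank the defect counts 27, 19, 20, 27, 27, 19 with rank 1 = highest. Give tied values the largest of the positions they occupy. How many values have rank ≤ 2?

0

Sorted (descending): 27, 27, 27, 20, 19, 19
The 3 values of 27 occupy positions 1–3 → each gets rank 3.
The 2 values of 19 occupy positions 5–6 → each gets rank 6.
Ranks ≤ 2: {} → 0 values.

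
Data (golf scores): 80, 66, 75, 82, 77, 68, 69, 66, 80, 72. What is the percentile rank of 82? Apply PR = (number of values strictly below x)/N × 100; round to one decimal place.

90.0

N = 10.
Strictly below 82: 9. Equal to 82: 1.
PR = 9/10 × 100 = 90.0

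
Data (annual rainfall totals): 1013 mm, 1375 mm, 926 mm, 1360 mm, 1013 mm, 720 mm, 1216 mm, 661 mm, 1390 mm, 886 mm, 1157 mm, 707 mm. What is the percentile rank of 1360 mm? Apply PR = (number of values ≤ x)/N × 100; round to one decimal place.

N = 12.
Strictly below 1360: 9. Equal to 1360: 1.
PR = 10/12 × 100 = 83.3

83.3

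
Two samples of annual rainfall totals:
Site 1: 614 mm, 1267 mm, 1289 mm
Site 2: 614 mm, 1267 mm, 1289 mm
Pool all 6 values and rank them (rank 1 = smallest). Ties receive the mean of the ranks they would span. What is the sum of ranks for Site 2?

10.5

Sorted (ascending): 614, 614, 1267, 1267, 1289, 1289
The 2 values of 614 occupy positions 1–2 → average rank (1+2)/2 = 1.5.
The 2 values of 1267 occupy positions 3–4 → average rank (3+4)/2 = 3.5.
The 2 values of 1289 occupy positions 5–6 → average rank (5+6)/2 = 5.5.
Site 2 values → pooled ranks: 614→1.5, 1267→3.5, 1289→5.5
Rank sum = 1.5 + 3.5 + 5.5 = 10.5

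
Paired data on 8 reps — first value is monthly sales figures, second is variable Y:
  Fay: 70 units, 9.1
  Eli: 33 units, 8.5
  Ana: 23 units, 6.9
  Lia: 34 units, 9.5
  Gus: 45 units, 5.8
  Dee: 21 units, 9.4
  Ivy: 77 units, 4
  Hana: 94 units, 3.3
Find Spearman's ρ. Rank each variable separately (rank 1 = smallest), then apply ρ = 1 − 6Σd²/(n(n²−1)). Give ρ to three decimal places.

-0.643

Ranks of variable 1: 6, 3, 2, 4, 5, 1, 7, 8
Ranks of variable 2: 6, 5, 4, 8, 3, 7, 2, 1
d = r₁ − r₂: 0, -2, -2, -4, 2, -6, 5, 7
d²: 0, 4, 4, 16, 4, 36, 25, 49; Σd² = 138
ρ = 1 − 6·138/(8·63) = 1 − 828/504 = -0.643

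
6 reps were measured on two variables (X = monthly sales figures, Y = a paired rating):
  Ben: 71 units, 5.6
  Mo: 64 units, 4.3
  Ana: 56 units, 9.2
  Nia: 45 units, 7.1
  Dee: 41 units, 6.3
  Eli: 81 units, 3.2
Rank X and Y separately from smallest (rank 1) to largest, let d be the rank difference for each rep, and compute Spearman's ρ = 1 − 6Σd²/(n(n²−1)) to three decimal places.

Ranks of variable 1: 5, 4, 3, 2, 1, 6
Ranks of variable 2: 3, 2, 6, 5, 4, 1
d = r₁ − r₂: 2, 2, -3, -3, -3, 5
d²: 4, 4, 9, 9, 9, 25; Σd² = 60
ρ = 1 − 6·60/(6·35) = 1 − 360/210 = -0.714

-0.714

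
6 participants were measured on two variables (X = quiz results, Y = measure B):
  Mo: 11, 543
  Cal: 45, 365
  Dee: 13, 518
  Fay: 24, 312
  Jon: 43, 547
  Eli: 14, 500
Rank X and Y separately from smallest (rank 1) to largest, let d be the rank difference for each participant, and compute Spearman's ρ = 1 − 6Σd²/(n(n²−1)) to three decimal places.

-0.314

Ranks of variable 1: 1, 6, 2, 4, 5, 3
Ranks of variable 2: 5, 2, 4, 1, 6, 3
d = r₁ − r₂: -4, 4, -2, 3, -1, 0
d²: 16, 16, 4, 9, 1, 0; Σd² = 46
ρ = 1 − 6·46/(6·35) = 1 − 276/210 = -0.314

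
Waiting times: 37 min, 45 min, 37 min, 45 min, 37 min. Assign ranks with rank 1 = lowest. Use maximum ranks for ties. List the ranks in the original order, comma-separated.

3, 5, 3, 5, 3

Sorted (ascending): 37, 37, 37, 45, 45
The 3 values of 37 occupy positions 1–3 → each gets rank 3.
The 2 values of 45 occupy positions 4–5 → each gets rank 5.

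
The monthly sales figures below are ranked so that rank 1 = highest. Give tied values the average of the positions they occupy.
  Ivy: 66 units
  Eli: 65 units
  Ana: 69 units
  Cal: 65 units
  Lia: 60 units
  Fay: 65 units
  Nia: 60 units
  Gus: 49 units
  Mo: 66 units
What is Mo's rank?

Sorted (descending): 69, 66, 66, 65, 65, 65, 60, 60, 49
The 2 values of 66 occupy positions 2–3 → average rank (2+3)/2 = 2.5.
The 3 values of 65 occupy positions 4–6 → average rank 5.
The 2 values of 60 occupy positions 7–8 → average rank (7+8)/2 = 7.5.
Mo has value 66 units → rank 2.5.

2.5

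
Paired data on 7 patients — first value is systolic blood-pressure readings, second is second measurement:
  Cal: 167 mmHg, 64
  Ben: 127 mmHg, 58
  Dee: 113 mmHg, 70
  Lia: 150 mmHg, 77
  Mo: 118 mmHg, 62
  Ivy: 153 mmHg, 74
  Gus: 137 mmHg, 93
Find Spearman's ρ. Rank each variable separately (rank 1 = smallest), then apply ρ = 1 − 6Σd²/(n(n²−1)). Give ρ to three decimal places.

Ranks of variable 1: 7, 3, 1, 5, 2, 6, 4
Ranks of variable 2: 3, 1, 4, 6, 2, 5, 7
d = r₁ − r₂: 4, 2, -3, -1, 0, 1, -3
d²: 16, 4, 9, 1, 0, 1, 9; Σd² = 40
ρ = 1 − 6·40/(7·48) = 1 − 240/336 = 0.286

0.286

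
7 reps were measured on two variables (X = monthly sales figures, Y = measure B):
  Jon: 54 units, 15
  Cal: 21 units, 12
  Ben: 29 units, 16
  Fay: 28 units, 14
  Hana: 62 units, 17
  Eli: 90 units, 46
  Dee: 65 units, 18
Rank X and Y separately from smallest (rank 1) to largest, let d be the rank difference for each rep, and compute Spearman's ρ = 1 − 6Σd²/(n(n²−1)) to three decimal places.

0.964

Ranks of variable 1: 4, 1, 3, 2, 5, 7, 6
Ranks of variable 2: 3, 1, 4, 2, 5, 7, 6
d = r₁ − r₂: 1, 0, -1, 0, 0, 0, 0
d²: 1, 0, 1, 0, 0, 0, 0; Σd² = 2
ρ = 1 − 6·2/(7·48) = 1 − 12/336 = 0.964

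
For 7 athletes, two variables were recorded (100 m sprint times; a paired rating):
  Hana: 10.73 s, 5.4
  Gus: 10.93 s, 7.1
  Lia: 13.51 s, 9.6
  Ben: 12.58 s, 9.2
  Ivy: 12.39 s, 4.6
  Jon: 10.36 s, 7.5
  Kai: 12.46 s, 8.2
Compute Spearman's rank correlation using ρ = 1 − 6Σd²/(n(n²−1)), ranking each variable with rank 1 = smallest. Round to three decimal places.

0.679

Ranks of variable 1: 2, 3, 7, 6, 4, 1, 5
Ranks of variable 2: 2, 3, 7, 6, 1, 4, 5
d = r₁ − r₂: 0, 0, 0, 0, 3, -3, 0
d²: 0, 0, 0, 0, 9, 9, 0; Σd² = 18
ρ = 1 − 6·18/(7·48) = 1 − 108/336 = 0.679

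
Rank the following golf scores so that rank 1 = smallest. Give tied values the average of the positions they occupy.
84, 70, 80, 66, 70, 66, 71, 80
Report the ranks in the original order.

Sorted (ascending): 66, 66, 70, 70, 71, 80, 80, 84
The 2 values of 66 occupy positions 1–2 → average rank (1+2)/2 = 1.5.
The 2 values of 70 occupy positions 3–4 → average rank (3+4)/2 = 3.5.
The 2 values of 80 occupy positions 6–7 → average rank (6+7)/2 = 6.5.

8, 3.5, 6.5, 1.5, 3.5, 1.5, 5, 6.5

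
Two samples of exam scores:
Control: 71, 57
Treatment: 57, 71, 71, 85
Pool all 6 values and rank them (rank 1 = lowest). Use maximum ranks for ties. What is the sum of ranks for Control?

7

Sorted (ascending): 57, 57, 71, 71, 71, 85
The 2 values of 57 occupy positions 1–2 → each gets rank 2.
The 3 values of 71 occupy positions 3–5 → each gets rank 5.
Control values → pooled ranks: 71→5, 57→2
Rank sum = 5 + 2 = 7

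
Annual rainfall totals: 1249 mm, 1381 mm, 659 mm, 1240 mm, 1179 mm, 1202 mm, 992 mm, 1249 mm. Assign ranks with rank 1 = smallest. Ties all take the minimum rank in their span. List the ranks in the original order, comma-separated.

Sorted (ascending): 659, 992, 1179, 1202, 1240, 1249, 1249, 1381
The 2 values of 1249 occupy positions 6–7 → each gets rank 6.

6, 8, 1, 5, 3, 4, 2, 6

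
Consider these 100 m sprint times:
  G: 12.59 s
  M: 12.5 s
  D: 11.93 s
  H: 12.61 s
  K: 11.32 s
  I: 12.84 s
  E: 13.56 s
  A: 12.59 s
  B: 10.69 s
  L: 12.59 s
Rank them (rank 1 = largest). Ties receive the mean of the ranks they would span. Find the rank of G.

5

Sorted (descending): 13.56, 12.84, 12.61, 12.59, 12.59, 12.59, 12.5, 11.93, 11.32, 10.69
The 3 values of 12.59 occupy positions 4–6 → average rank 5.
G has value 12.59 s → rank 5.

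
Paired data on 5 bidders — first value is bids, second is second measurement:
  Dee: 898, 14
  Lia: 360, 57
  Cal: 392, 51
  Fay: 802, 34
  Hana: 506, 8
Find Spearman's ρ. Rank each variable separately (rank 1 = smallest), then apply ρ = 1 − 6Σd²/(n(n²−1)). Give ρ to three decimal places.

-0.700

Ranks of variable 1: 5, 1, 2, 4, 3
Ranks of variable 2: 2, 5, 4, 3, 1
d = r₁ − r₂: 3, -4, -2, 1, 2
d²: 9, 16, 4, 1, 4; Σd² = 34
ρ = 1 − 6·34/(5·24) = 1 − 204/120 = -0.700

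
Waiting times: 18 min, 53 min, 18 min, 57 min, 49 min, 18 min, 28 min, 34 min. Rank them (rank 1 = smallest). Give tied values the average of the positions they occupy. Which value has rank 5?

34

Sorted (ascending): 18, 18, 18, 28, 34, 49, 53, 57
The 3 values of 18 occupy positions 1–3 → average rank 2.
Rank 5 → value 34.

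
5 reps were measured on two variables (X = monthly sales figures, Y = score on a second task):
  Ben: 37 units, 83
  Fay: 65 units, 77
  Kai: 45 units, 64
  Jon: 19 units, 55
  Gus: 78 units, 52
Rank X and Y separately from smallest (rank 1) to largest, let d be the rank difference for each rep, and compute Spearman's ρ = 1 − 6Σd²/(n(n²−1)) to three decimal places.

Ranks of variable 1: 2, 4, 3, 1, 5
Ranks of variable 2: 5, 4, 3, 2, 1
d = r₁ − r₂: -3, 0, 0, -1, 4
d²: 9, 0, 0, 1, 16; Σd² = 26
ρ = 1 − 6·26/(5·24) = 1 − 156/120 = -0.300

-0.300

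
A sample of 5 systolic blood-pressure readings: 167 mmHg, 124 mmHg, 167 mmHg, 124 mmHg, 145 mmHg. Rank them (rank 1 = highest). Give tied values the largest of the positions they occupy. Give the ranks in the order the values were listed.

2, 5, 2, 5, 3

Sorted (descending): 167, 167, 145, 124, 124
The 2 values of 167 occupy positions 1–2 → each gets rank 2.
The 2 values of 124 occupy positions 4–5 → each gets rank 5.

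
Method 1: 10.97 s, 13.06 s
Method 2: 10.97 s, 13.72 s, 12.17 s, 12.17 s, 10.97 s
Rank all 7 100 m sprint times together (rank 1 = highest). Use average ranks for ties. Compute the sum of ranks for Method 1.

Sorted (descending): 13.72, 13.06, 12.17, 12.17, 10.97, 10.97, 10.97
The 2 values of 12.17 occupy positions 3–4 → average rank (3+4)/2 = 3.5.
The 3 values of 10.97 occupy positions 5–7 → average rank 6.
Method 1 values → pooled ranks: 10.97→6, 13.06→2
Rank sum = 6 + 2 = 8

8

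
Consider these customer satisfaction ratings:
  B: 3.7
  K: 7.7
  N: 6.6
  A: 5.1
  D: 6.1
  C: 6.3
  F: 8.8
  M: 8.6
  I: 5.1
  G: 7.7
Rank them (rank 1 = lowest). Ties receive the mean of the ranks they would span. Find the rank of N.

6

Sorted (ascending): 3.7, 5.1, 5.1, 6.1, 6.3, 6.6, 7.7, 7.7, 8.6, 8.8
The 2 values of 5.1 occupy positions 2–3 → average rank (2+3)/2 = 2.5.
The 2 values of 7.7 occupy positions 7–8 → average rank (7+8)/2 = 7.5.
N has value 6.6 → rank 6.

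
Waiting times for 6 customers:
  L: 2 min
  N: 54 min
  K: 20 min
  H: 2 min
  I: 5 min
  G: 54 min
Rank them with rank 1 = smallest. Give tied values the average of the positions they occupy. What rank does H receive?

Sorted (ascending): 2, 2, 5, 20, 54, 54
The 2 values of 2 occupy positions 1–2 → average rank (1+2)/2 = 1.5.
The 2 values of 54 occupy positions 5–6 → average rank (5+6)/2 = 5.5.
H has value 2 min → rank 1.5.

1.5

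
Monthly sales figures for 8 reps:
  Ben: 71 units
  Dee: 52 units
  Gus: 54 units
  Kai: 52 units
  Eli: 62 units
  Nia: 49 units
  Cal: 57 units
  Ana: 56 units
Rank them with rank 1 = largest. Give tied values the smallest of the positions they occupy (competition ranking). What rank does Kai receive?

Sorted (descending): 71, 62, 57, 56, 54, 52, 52, 49
The 2 values of 52 occupy positions 6–7 → each gets rank 6.
Kai has value 52 units → rank 6.

6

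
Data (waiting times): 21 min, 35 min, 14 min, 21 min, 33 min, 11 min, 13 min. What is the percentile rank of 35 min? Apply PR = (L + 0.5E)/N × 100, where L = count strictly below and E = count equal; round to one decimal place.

N = 7.
Strictly below 35: 6. Equal to 35: 1.
PR = (6 + 0.5·1)/7 × 100 = 92.9

92.9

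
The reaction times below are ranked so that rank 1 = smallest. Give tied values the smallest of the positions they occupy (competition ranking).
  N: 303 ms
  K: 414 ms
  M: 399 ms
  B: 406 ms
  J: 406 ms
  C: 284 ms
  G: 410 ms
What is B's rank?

Sorted (ascending): 284, 303, 399, 406, 406, 410, 414
The 2 values of 406 occupy positions 4–5 → each gets rank 4.
B has value 406 ms → rank 4.

4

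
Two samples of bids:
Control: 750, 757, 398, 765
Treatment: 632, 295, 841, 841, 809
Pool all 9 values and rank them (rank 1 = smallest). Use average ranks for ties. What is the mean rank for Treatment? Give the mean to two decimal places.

Sorted (ascending): 295, 398, 632, 750, 757, 765, 809, 841, 841
The 2 values of 841 occupy positions 8–9 → average rank (8+9)/2 = 8.5.
Treatment values → pooled ranks: 632→3, 295→1, 841→8.5, 841→8.5, 809→7
Mean rank = (3 + 1 + 8.5 + 8.5 + 7) / 5 = 5.60

5.60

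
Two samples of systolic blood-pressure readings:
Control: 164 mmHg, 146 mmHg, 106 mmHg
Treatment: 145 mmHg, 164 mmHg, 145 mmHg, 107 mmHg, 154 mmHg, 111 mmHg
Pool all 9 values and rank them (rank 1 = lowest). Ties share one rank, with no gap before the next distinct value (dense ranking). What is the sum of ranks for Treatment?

Sorted (ascending): 106, 107, 111, 145, 145, 146, 154, 164, 164
The 2 values of 145 share dense rank 4.
The 2 values of 164 share dense rank 7.
Remaining distinct values take the next consecutive integers.
Treatment values → pooled ranks: 145→4, 164→7, 145→4, 107→2, 154→6, 111→3
Rank sum = 4 + 7 + 4 + 2 + 6 + 3 = 26

26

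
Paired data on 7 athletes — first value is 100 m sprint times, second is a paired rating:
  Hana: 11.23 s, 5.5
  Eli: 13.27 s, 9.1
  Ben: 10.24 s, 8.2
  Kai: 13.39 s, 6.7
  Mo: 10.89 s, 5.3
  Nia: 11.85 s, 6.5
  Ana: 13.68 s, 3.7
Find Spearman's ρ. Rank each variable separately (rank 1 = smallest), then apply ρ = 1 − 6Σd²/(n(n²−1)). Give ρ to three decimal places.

-0.179

Ranks of variable 1: 3, 5, 1, 6, 2, 4, 7
Ranks of variable 2: 3, 7, 6, 5, 2, 4, 1
d = r₁ − r₂: 0, -2, -5, 1, 0, 0, 6
d²: 0, 4, 25, 1, 0, 0, 36; Σd² = 66
ρ = 1 − 6·66/(7·48) = 1 − 396/336 = -0.179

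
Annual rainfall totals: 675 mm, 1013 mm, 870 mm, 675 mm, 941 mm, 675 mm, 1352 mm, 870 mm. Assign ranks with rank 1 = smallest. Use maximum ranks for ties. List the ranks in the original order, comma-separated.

Sorted (ascending): 675, 675, 675, 870, 870, 941, 1013, 1352
The 3 values of 675 occupy positions 1–3 → each gets rank 3.
The 2 values of 870 occupy positions 4–5 → each gets rank 5.

3, 7, 5, 3, 6, 3, 8, 5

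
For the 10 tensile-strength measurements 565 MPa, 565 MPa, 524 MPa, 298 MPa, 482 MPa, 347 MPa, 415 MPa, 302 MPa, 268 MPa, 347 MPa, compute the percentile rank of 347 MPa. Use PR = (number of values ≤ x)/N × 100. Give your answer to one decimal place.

N = 10.
Strictly below 347: 3. Equal to 347: 2.
PR = 5/10 × 100 = 50.0

50.0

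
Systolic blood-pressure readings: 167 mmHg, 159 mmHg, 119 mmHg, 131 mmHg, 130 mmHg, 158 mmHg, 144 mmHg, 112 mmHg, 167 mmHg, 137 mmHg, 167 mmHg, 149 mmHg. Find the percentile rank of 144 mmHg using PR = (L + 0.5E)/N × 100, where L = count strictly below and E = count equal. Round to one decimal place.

45.8

N = 12.
Strictly below 144: 5. Equal to 144: 1.
PR = (5 + 0.5·1)/12 × 100 = 45.8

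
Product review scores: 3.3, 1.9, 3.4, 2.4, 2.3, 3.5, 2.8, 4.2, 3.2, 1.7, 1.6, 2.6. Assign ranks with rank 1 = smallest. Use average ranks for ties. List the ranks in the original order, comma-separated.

Sorted (ascending): 1.6, 1.7, 1.9, 2.3, 2.4, 2.6, 2.8, 3.2, 3.3, 3.4, 3.5, 4.2
No ties — each value takes its position as its rank.

9, 3, 10, 5, 4, 11, 7, 12, 8, 2, 1, 6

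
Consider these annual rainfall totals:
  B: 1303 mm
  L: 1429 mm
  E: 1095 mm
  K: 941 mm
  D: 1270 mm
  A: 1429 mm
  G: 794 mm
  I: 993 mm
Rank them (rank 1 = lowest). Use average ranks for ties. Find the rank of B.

6

Sorted (ascending): 794, 941, 993, 1095, 1270, 1303, 1429, 1429
The 2 values of 1429 occupy positions 7–8 → average rank (7+8)/2 = 7.5.
B has value 1303 mm → rank 6.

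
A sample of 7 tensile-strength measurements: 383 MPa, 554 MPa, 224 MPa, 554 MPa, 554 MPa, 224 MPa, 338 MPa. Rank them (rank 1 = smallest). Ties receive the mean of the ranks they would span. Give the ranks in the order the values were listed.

4, 6, 1.5, 6, 6, 1.5, 3

Sorted (ascending): 224, 224, 338, 383, 554, 554, 554
The 2 values of 224 occupy positions 1–2 → average rank (1+2)/2 = 1.5.
The 3 values of 554 occupy positions 5–7 → average rank 6.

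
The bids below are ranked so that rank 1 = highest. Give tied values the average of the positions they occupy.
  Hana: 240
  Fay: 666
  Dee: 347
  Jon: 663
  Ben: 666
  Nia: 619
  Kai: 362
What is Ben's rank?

1.5

Sorted (descending): 666, 666, 663, 619, 362, 347, 240
The 2 values of 666 occupy positions 1–2 → average rank (1+2)/2 = 1.5.
Ben has value 666 → rank 1.5.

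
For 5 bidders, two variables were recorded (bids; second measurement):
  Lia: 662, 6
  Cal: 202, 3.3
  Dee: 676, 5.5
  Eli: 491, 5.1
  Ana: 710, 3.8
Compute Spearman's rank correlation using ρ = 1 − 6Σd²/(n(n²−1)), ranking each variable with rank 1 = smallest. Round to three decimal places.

Ranks of variable 1: 3, 1, 4, 2, 5
Ranks of variable 2: 5, 1, 4, 3, 2
d = r₁ − r₂: -2, 0, 0, -1, 3
d²: 4, 0, 0, 1, 9; Σd² = 14
ρ = 1 − 6·14/(5·24) = 1 − 84/120 = 0.300

0.300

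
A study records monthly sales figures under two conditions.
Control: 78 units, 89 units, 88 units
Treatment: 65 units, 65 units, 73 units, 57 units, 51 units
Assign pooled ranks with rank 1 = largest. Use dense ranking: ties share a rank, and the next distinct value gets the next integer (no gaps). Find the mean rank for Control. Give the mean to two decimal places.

2.00

Sorted (descending): 89, 88, 78, 73, 65, 65, 57, 51
The 2 values of 65 share dense rank 5.
Remaining distinct values take the next consecutive integers.
Control values → pooled ranks: 78→3, 89→1, 88→2
Mean rank = (3 + 1 + 2) / 3 = 2.00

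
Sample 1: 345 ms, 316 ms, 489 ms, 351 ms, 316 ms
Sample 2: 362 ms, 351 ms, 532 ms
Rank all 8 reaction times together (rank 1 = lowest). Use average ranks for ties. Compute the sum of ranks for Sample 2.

18.5

Sorted (ascending): 316, 316, 345, 351, 351, 362, 489, 532
The 2 values of 316 occupy positions 1–2 → average rank (1+2)/2 = 1.5.
The 2 values of 351 occupy positions 4–5 → average rank (4+5)/2 = 4.5.
Sample 2 values → pooled ranks: 362→6, 351→4.5, 532→8
Rank sum = 6 + 4.5 + 8 = 18.5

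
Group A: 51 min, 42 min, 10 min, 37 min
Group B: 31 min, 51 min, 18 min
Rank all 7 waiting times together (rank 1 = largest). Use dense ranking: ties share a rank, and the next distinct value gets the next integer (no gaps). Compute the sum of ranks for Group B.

Sorted (descending): 51, 51, 42, 37, 31, 18, 10
The 2 values of 51 share dense rank 1.
Remaining distinct values take the next consecutive integers.
Group B values → pooled ranks: 31→4, 51→1, 18→5
Rank sum = 4 + 1 + 5 = 10

10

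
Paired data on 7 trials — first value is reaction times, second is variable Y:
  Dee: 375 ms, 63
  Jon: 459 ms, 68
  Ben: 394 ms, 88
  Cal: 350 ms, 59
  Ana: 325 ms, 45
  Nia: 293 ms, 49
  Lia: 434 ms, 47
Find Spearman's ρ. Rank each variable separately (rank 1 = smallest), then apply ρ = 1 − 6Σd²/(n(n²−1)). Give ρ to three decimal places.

0.500

Ranks of variable 1: 4, 7, 5, 3, 2, 1, 6
Ranks of variable 2: 5, 6, 7, 4, 1, 3, 2
d = r₁ − r₂: -1, 1, -2, -1, 1, -2, 4
d²: 1, 1, 4, 1, 1, 4, 16; Σd² = 28
ρ = 1 − 6·28/(7·48) = 1 − 168/336 = 0.500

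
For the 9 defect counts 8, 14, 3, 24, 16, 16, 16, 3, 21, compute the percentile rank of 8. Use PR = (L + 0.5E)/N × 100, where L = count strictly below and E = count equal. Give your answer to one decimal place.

N = 9.
Strictly below 8: 2. Equal to 8: 1.
PR = (2 + 0.5·1)/9 × 100 = 27.8

27.8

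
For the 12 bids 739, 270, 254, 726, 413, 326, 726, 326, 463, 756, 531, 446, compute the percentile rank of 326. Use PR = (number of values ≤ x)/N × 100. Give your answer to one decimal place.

N = 12.
Strictly below 326: 2. Equal to 326: 2.
PR = 4/12 × 100 = 33.3

33.3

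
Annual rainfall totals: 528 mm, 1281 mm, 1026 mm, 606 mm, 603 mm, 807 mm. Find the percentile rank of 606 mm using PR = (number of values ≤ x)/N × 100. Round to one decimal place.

N = 6.
Strictly below 606: 2. Equal to 606: 1.
PR = 3/6 × 100 = 50.0

50.0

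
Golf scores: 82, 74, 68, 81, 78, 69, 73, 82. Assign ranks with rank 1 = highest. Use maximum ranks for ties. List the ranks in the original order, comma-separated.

2, 5, 8, 3, 4, 7, 6, 2

Sorted (descending): 82, 82, 81, 78, 74, 73, 69, 68
The 2 values of 82 occupy positions 1–2 → each gets rank 2.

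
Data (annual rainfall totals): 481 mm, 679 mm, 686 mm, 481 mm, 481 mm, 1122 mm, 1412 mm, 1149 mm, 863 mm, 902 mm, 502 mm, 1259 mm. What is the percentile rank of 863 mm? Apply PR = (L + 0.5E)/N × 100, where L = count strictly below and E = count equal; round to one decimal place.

54.2

N = 12.
Strictly below 863: 6. Equal to 863: 1.
PR = (6 + 0.5·1)/12 × 100 = 54.2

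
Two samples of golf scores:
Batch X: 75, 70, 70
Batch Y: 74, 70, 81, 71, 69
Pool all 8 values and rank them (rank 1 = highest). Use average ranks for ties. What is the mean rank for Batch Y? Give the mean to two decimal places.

4.40

Sorted (descending): 81, 75, 74, 71, 70, 70, 70, 69
The 3 values of 70 occupy positions 5–7 → average rank 6.
Batch Y values → pooled ranks: 74→3, 70→6, 81→1, 71→4, 69→8
Mean rank = (3 + 6 + 1 + 4 + 8) / 5 = 4.40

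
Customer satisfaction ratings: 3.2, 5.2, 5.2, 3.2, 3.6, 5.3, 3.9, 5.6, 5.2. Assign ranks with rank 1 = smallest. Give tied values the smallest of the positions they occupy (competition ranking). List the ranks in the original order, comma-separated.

Sorted (ascending): 3.2, 3.2, 3.6, 3.9, 5.2, 5.2, 5.2, 5.3, 5.6
The 2 values of 3.2 occupy positions 1–2 → each gets rank 1.
The 3 values of 5.2 occupy positions 5–7 → each gets rank 5.

1, 5, 5, 1, 3, 8, 4, 9, 5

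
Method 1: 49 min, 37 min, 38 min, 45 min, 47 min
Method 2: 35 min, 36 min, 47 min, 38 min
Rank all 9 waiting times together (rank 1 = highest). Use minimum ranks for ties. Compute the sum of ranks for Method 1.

Sorted (descending): 49, 47, 47, 45, 38, 38, 37, 36, 35
The 2 values of 47 occupy positions 2–3 → each gets rank 2.
The 2 values of 38 occupy positions 5–6 → each gets rank 5.
Method 1 values → pooled ranks: 49→1, 37→7, 38→5, 45→4, 47→2
Rank sum = 1 + 7 + 5 + 4 + 2 = 19

19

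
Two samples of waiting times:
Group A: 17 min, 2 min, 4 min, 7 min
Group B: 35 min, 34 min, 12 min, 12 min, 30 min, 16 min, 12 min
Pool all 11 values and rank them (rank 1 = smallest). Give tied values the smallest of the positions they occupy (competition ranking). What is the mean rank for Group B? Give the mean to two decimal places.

Sorted (ascending): 2, 4, 7, 12, 12, 12, 16, 17, 30, 34, 35
The 3 values of 12 occupy positions 4–6 → each gets rank 4.
Group B values → pooled ranks: 35→11, 34→10, 12→4, 12→4, 30→9, 16→7, 12→4
Mean rank = (11 + 10 + 4 + 4 + 9 + 7 + 4) / 7 = 7.00

7.00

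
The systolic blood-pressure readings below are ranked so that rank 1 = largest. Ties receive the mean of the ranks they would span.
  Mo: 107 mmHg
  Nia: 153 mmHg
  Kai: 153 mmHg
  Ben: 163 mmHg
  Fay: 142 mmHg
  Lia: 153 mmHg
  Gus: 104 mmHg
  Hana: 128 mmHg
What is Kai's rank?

Sorted (descending): 163, 153, 153, 153, 142, 128, 107, 104
The 3 values of 153 occupy positions 2–4 → average rank 3.
Kai has value 153 mmHg → rank 3.

3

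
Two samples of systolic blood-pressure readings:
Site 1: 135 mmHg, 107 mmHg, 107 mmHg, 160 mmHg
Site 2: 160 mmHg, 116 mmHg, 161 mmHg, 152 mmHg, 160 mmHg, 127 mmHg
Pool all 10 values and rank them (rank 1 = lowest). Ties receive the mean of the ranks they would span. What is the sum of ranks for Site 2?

39

Sorted (ascending): 107, 107, 116, 127, 135, 152, 160, 160, 160, 161
The 2 values of 107 occupy positions 1–2 → average rank (1+2)/2 = 1.5.
The 3 values of 160 occupy positions 7–9 → average rank 8.
Site 2 values → pooled ranks: 160→8, 116→3, 161→10, 152→6, 160→8, 127→4
Rank sum = 8 + 3 + 10 + 6 + 8 + 4 = 39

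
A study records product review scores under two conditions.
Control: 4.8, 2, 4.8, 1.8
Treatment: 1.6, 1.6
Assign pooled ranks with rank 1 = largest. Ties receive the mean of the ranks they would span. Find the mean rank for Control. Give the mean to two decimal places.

2.50

Sorted (descending): 4.8, 4.8, 2, 1.8, 1.6, 1.6
The 2 values of 4.8 occupy positions 1–2 → average rank (1+2)/2 = 1.5.
The 2 values of 1.6 occupy positions 5–6 → average rank (5+6)/2 = 5.5.
Control values → pooled ranks: 4.8→1.5, 2→3, 4.8→1.5, 1.8→4
Mean rank = (1.5 + 3 + 1.5 + 4) / 4 = 2.50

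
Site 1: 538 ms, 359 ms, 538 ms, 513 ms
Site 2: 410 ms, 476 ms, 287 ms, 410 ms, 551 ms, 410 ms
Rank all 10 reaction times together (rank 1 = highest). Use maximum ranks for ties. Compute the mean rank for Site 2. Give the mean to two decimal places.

Sorted (descending): 551, 538, 538, 513, 476, 410, 410, 410, 359, 287
The 2 values of 538 occupy positions 2–3 → each gets rank 3.
The 3 values of 410 occupy positions 6–8 → each gets rank 8.
Site 2 values → pooled ranks: 410→8, 476→5, 287→10, 410→8, 551→1, 410→8
Mean rank = (8 + 5 + 10 + 8 + 1 + 8) / 6 = 6.67

6.67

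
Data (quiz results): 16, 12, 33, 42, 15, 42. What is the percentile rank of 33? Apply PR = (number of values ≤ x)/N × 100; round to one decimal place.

N = 6.
Strictly below 33: 3. Equal to 33: 1.
PR = 4/6 × 100 = 66.7

66.7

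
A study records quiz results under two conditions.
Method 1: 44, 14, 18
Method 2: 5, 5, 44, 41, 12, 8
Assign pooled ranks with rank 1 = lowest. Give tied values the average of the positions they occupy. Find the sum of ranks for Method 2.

25.5

Sorted (ascending): 5, 5, 8, 12, 14, 18, 41, 44, 44
The 2 values of 5 occupy positions 1–2 → average rank (1+2)/2 = 1.5.
The 2 values of 44 occupy positions 8–9 → average rank (8+9)/2 = 8.5.
Method 2 values → pooled ranks: 5→1.5, 5→1.5, 44→8.5, 41→7, 12→4, 8→3
Rank sum = 1.5 + 1.5 + 8.5 + 7 + 4 + 3 = 25.5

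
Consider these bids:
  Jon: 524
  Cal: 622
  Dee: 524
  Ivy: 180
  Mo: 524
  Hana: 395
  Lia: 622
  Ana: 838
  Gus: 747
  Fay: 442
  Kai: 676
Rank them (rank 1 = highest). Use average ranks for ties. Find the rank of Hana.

Sorted (descending): 838, 747, 676, 622, 622, 524, 524, 524, 442, 395, 180
The 2 values of 622 occupy positions 4–5 → average rank (4+5)/2 = 4.5.
The 3 values of 524 occupy positions 6–8 → average rank 7.
Hana has value 395 → rank 10.

10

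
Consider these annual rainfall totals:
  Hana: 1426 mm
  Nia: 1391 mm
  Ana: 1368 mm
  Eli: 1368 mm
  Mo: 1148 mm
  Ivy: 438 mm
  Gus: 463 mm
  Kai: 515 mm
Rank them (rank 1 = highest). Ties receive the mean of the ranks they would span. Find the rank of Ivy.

8

Sorted (descending): 1426, 1391, 1368, 1368, 1148, 515, 463, 438
The 2 values of 1368 occupy positions 3–4 → average rank (3+4)/2 = 3.5.
Ivy has value 438 mm → rank 8.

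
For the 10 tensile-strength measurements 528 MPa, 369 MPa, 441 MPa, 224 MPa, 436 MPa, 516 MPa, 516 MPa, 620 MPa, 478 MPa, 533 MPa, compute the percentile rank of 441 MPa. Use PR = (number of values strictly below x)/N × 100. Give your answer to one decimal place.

30.0

N = 10.
Strictly below 441: 3. Equal to 441: 1.
PR = 3/10 × 100 = 30.0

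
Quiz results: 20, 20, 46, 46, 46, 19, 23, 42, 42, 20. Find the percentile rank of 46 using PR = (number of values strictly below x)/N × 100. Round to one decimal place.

N = 10.
Strictly below 46: 7. Equal to 46: 3.
PR = 7/10 × 100 = 70.0

70.0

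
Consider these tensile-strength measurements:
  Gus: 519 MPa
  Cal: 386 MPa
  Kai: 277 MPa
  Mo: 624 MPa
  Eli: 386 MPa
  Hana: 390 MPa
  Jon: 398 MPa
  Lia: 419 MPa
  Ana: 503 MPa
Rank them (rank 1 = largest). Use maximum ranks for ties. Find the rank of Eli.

8

Sorted (descending): 624, 519, 503, 419, 398, 390, 386, 386, 277
The 2 values of 386 occupy positions 7–8 → each gets rank 8.
Eli has value 386 MPa → rank 8.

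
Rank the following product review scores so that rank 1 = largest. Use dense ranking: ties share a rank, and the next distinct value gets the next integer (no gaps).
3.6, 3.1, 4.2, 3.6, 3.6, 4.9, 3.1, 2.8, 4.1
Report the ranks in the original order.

Sorted (descending): 4.9, 4.2, 4.1, 3.6, 3.6, 3.6, 3.1, 3.1, 2.8
The 3 values of 3.6 share dense rank 4.
The 2 values of 3.1 share dense rank 5.
Remaining distinct values take the next consecutive integers.

4, 5, 2, 4, 4, 1, 5, 6, 3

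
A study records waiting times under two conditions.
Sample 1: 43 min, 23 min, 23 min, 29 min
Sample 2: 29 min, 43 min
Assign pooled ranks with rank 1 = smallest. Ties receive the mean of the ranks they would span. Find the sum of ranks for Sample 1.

Sorted (ascending): 23, 23, 29, 29, 43, 43
The 2 values of 23 occupy positions 1–2 → average rank (1+2)/2 = 1.5.
The 2 values of 29 occupy positions 3–4 → average rank (3+4)/2 = 3.5.
The 2 values of 43 occupy positions 5–6 → average rank (5+6)/2 = 5.5.
Sample 1 values → pooled ranks: 43→5.5, 23→1.5, 23→1.5, 29→3.5
Rank sum = 5.5 + 1.5 + 1.5 + 3.5 = 12

12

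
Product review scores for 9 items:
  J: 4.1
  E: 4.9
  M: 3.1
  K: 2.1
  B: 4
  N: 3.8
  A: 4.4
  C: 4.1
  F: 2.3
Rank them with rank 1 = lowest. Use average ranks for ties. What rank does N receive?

4

Sorted (ascending): 2.1, 2.3, 3.1, 3.8, 4, 4.1, 4.1, 4.4, 4.9
The 2 values of 4.1 occupy positions 6–7 → average rank (6+7)/2 = 6.5.
N has value 3.8 → rank 4.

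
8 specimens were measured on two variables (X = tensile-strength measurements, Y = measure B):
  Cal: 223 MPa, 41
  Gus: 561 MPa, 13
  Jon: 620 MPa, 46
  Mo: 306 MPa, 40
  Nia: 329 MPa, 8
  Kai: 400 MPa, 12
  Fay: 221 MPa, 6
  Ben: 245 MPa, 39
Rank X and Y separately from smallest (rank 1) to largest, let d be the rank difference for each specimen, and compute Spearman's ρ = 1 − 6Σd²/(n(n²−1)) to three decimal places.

Ranks of variable 1: 2, 7, 8, 4, 5, 6, 1, 3
Ranks of variable 2: 7, 4, 8, 6, 2, 3, 1, 5
d = r₁ − r₂: -5, 3, 0, -2, 3, 3, 0, -2
d²: 25, 9, 0, 4, 9, 9, 0, 4; Σd² = 60
ρ = 1 − 6·60/(8·63) = 1 − 360/504 = 0.286

0.286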